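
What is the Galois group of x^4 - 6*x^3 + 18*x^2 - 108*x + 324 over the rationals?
V_4 (order 4)

The polynomial is an irreducible quartic over Q and its discriminant is 1224440064 = 34992^2, a perfect square, so the Galois group is contained in A_4. The resolvent cubic y^3 - 18*y^2 - 648*y splits completely over Q, which gives the Klein four-group V_4.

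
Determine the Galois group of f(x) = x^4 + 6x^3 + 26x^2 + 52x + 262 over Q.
A_4 (order 12)

The polynomial is an irreducible quartic over Q and its discriminant is 2062613056 = 45416^2, a perfect square, so the Galois group is contained in A_4. The resolvent cubic y^3 - 26*y^2 - 736*y + 15112 is irreducible over Q. An irreducible resolvent with square discriminant gives A_4.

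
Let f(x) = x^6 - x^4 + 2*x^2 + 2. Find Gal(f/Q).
S_4, S_4(6c), the S_4-action on 6 points not in A_6

The polynomial f is an irreducible sextic over Q, so G = Gal(f/Q) is one of the 16 transitive subgroups 6T1, ..., 6T16 of S_6. The discriminant of f is -5120000, which is not a perfect square, so G is not contained in A_6. The transitive groups of degree 6 not contained in A_6 are: C_6 (6T1, order 6), S_3 (6T2, order 6), D_6 (6T3, order 12), C_3 x S_3 (6T5, order 18), A_4 x C_2 (6T6, order 24), S_4 (6T8, order 24), S_3 x S_3 (6T9, order 36), S_4 x C_2 (6T11, order 48), (S_3 x S_3) : C_2 (6T13, order 72), PGL(2,5) (6T14, order 120), S_6 (6T16, order 720). By Dedekind's theorem, for a prime p not dividing disc(f) the degrees of the irreducible factors of f mod p form the cycle type of an element of G. Factoring f modulo the 22 such primes p <= 89 (skipping 2, 5, which divide the discriminant), each new pattern first appears at: mod 3: f = (x^3 + x^2 + 2)(x^3 + 2x^2 + 1), pattern 3+3; mod 7: f = (x^2 + 2)(x^2 + x + 6)(x^2 + 6x + 6), pattern 2+2+2; mod 13: f = (x + 4)(x + 9)(x^4 + 2x^2 + 8), pattern 4+1+1; mod 43: f = (x + 12)(x + 31)(x^2 + 4)(x^2 + 10), pattern 2+2+1+1. No other pattern occurs in this range, so the set of observed cycle types is {3+3, 2+2+2, 4+1+1, 2+2+1+1}. The candidates containing elements of all these cycle types are S_4 (6T8) of order 24, S_4 x C_2 (6T11) of order 48, PGL(2,5) (6T14) of order 120, S_6 (6T16) of order 720; the others are excluded. The observed types are precisely the cycle types that occur in S_4 (6T8) (apart from the identity). Each of the other remaining candidates has further cycle types, and by the Chebotarev density theorem the matching factorization patterns would occur for a proportion of primes equal to their share of the group: S_4 x C_2 (6T11) additionally contains elements of type 6, 4+2, 2+1+1+1+1 (17 of its 48 elements, about 35% of primes); PGL(2,5) (6T14) additionally contains elements of type 6, 5+1 (44 of its 120 elements, about 37% of primes); S_6 (6T16) additionally contains elements of type 6, 5+1, 4+2, 3+2+1, 3+1+1+1, 2+1+1+1+1 (529 of its 720 elements, about 73% of primes). None of the 22 primes tested shows any such pattern (for each of these groups the chance of that is below 10^-4), which rules them out. Hence G = S_4 (6T8), of order 24.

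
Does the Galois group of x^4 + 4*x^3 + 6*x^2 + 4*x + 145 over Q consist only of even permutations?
Yes

The polynomial is irreducible of degree 4 over Q. Its discriminant is 764411904 = 27648^2, a perfect square. A Galois group lies in the alternating group exactly when the discriminant is a square in Q, so the Galois group (V_4) is contained in A_4.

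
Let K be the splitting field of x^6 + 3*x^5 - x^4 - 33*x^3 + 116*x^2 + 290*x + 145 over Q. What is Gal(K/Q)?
The polynomial f is an irreducible sextic over Q, so G = Gal(f/Q) is one of the 16 transitive subgroups 6T1, ..., 6T16 of S_6. The discriminant of f is 598116723780625 = 24456425^2, a perfect square, so G is contained in A_6. The transitive groups of degree 6 contained in A_6 are: A_4 (6T4, order 12), S_4 (6T7, order 24), (C_3 x C_3) : C_4 (6T10, order 36), PSL(2,5) (6T12, order 60), A_6 (6T15, order 360). By Dedekind's theorem, for a prime p not dividing disc(f) the degrees of the irreducible factors of f mod p form the cycle type of an element of G. Factoring f modulo the 21 such primes p <= 101 (skipping 5, 7, 29, 61, 79, which divide the discriminant), each new pattern first appears at: mod 2: f = (x^2 + x + 1)(x^4 + x + 1), pattern 4+2; mod 11: f = (x^3 + 6x^2 + 8x + 2)(x^3 + 8x^2 + 9x + 1), pattern 3+3; mod 19: f = (x + 13)(x + 15)(x^2 + 2x + 5)(x^2 + 11x + 2), pattern 2+2+1+1; mod 101: f = (x + 24)(x + 72)(x + 96)(x^3 + 13x^2 + 93x + 80), pattern 3+1+1+1. No other pattern occurs in this range, so the set of observed cycle types is {4+2, 3+3, 2+2+1+1, 3+1+1+1}. The candidates containing elements of all these cycle types are (C_3 x C_3) : C_4 (6T10) of order 36, A_6 (6T15) of order 360; the others are excluded. The observed types are precisely the cycle types that occur in (C_3 x C_3) : C_4 (6T10) (apart from the identity). Each of the other remaining candidates has further cycle types, and by the Chebotarev density theorem the matching factorization patterns would occur for a proportion of primes equal to their share of the group: A_6 (6T15) additionally contains elements of type 5+1 (144 of its 360 elements, about 40% of primes). None of the 21 primes tested shows any such pattern (for each of these groups the chance of that is below 10^-4), which rules them out. Hence G = (C_3 x C_3) : C_4 (6T10), of order 36.

(C_3 x C_3) : C_4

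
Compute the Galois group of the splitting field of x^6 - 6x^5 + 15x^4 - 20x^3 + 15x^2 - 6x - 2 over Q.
The polynomial f is an irreducible sextic over Q, so G = Gal(f/Q) is one of the 16 transitive subgroups 6T1, ..., 6T16 of S_6. The discriminant of f is 11337408, which is not a perfect square, so G is not contained in A_6. The transitive groups of degree 6 not contained in A_6 are: C_6 (6T1, order 6), S_3 (6T2, order 6), D_6 (6T3, order 12), C_3 x S_3 (6T5, order 18), A_4 x C_2 (6T6, order 24), S_4 (6T8, order 24), S_3 x S_3 (6T9, order 36), S_4 x C_2 (6T11, order 48), (S_3 x S_3) : C_2 (6T13, order 72), PGL(2,5) (6T14, order 120), S_6 (6T16, order 720). By Dedekind's theorem, for a prime p not dividing disc(f) the degrees of the irreducible factors of f mod p form the cycle type of an element of G. Factoring f modulo the 79 such primes p <= 419 (skipping 2, 3, which divide the discriminant), each new pattern first appears at: mod 5: f = (x^2 + 2)(x^2 + x + 1)(x^2 + 3x + 4), pattern 2+2+2; mod 7: f = (x^6 + x^5 + x^4 + x^3 + x^2 + x + 5), pattern 6; mod 11: f = (x + 2)(x + 7)(x^2 + x + 7)(x^2 + 6x + 2), pattern 2+2+1+1; mod 13: f = (x^3 + 10x^2 + 3x + 3)(x^3 + 10x^2 + 3x + 8), pattern 3+3; mod 61: f = (x + 1)(x + 25)(x + 27)(x + 32)(x + 34)(x + 58), pattern 1+1+1+1+1+1. No other pattern occurs in this range, so the set of observed cycle types is {2+2+2, 6, 2+2+1+1, 3+3, 1+1+1+1+1+1}. The candidates containing elements of all these cycle types are D_6 (6T3) of order 12, A_4 x C_2 (6T6) of order 24, S_3 x S_3 (6T9) of order 36, S_4 x C_2 (6T11) of order 48, (S_3 x S_3) : C_2 (6T13) of order 72, PGL(2,5) (6T14) of order 120, S_6 (6T16) of order 720; the others are excluded. The observed types are precisely the cycle types that occur in D_6 (6T3). Each of the other remaining candidates has further cycle types, and by the Chebotarev density theorem the matching factorization patterns would occur for a proportion of primes equal to their share of the group: A_4 x C_2 (6T6) additionally contains elements of type 2+1+1+1+1 (3 of its 24 elements, about 12% of primes); S_3 x S_3 (6T9) additionally contains elements of type 3+1+1+1 (4 of its 36 elements, about 11% of primes); S_4 x C_2 (6T11) additionally contains elements of type 4+2, 4+1+1, 2+1+1+1+1 (15 of its 48 elements, about 31% of primes); (S_3 x S_3) : C_2 (6T13) additionally contains elements of type 4+2, 3+2+1, 3+1+1+1, 2+1+1+1+1 (40 of its 72 elements, about 56% of primes); PGL(2,5) (6T14) additionally contains elements of type 5+1, 4+1+1 (54 of its 120 elements, about 45% of primes); S_6 (6T16) additionally contains elements of type 5+1, 4+2, 4+1+1, 3+2+1, 3+1+1+1, 2+1+1+1+1 (499 of its 720 elements, about 69% of primes). None of the 79 primes tested shows any such pattern (for each of these groups the chance of that is below 10^-4), which rules them out. Hence G = D_6 (6T3), of order 12.

D_6 (order 12)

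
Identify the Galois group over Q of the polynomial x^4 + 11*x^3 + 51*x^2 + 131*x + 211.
C_4 (also written C4)

The polynomial is an irreducible quartic over Q and its discriminant is 66430125, which is not a perfect square, so the Galois group is not contained in A_4. The resolvent cubic y^3 - 51*y^2 + 597*y + 352 has exactly one rational root, so the Galois group is C_4 or D_4. The quartic becomes reducible over Q(sqrt(disc)), so the group is C_4.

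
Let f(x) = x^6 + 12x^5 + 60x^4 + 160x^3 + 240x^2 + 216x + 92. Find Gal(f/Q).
The polynomial f is an irreducible sextic over Q, so G = Gal(f/Q) is one of the 16 transitive subgroups 6T1, ..., 6T16 of S_6. The discriminant of f is 746496000000 = 864000^2, a perfect square, so G is contained in A_6. The transitive groups of degree 6 contained in A_6 are: A_4 (6T4, order 12), S_4 (6T7, order 24), (C_3 x C_3) : C_4 (6T10, order 36), PSL(2,5) (6T12, order 60), A_6 (6T15, order 360). By Dedekind's theorem, for a prime p not dividing disc(f) the degrees of the irreducible factors of f mod p form the cycle type of an element of G. Factoring f modulo the 6 such primes p <= 23 (skipping 2, 3, 5, which divide the discriminant), each new pattern first appears at: mod 7: f = (x + 5)(x^5 + 4x^3 + 2x + 3), pattern 5+1; mod 23: f = (x)(x + 9)(x + 14)(x^3 + 12x^2 + 3x + 5), pattern 3+1+1+1. No other pattern occurs in this range, so the set of observed cycle types is {5+1, 3+1+1+1}. Among the candidates above, the only group containing elements of all these cycle types is A_6 (6T15) — each of A_4 (6T4), S_4 (6T7), (C_3 x C_3) : C_4 (6T10), PSL(2,5) (6T12) lacks at least one of them. Hence G = A_6 (6T15), of order 360.

A_6, the alternating group on 6 letters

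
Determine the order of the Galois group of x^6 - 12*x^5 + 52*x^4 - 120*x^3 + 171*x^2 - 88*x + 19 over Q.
24

The degree of the splitting field over Q equals the order of the Galois group, so first determine the group. The polynomial f is an irreducible sextic over Q, so G = Gal(f/Q) is one of the 16 transitive subgroups 6T1, ..., 6T16 of S_6. The discriminant of f is 51513463034944 = 7177288^2, a perfect square, so G is contained in A_6. The transitive groups of degree 6 contained in A_6 are: A_4 (6T4, order 12), S_4 (6T7, order 24), (C_3 x C_3) : C_4 (6T10, order 36), PSL(2,5) (6T12, order 60), A_6 (6T15, order 360). By Dedekind's theorem, for a prime p not dividing disc(f) the degrees of the irreducible factors of f mod p form the cycle type of an element of G. Factoring f modulo the 79 such primes p <= 421 (skipping 2, 19, 23, which divide the discriminant), each new pattern first appears at: mod 3: f = (x^3 + x^2 + 2x + 1)(x^3 + 2x^2 + 1), pattern 3+3; mod 5: f = (x^2 + 3x + 4)(x^4 + 3x^2 + x + 1), pattern 4+2; mod 43: f = (x + 6)(x + 36)(x^2 + 10x + 26)(x^2 + 22x + 9), pattern 2+2+1+1; mod 223: f = (x + 17)(x + 24)(x + 133)(x + 139)(x + 171)(x + 173), pattern 1+1+1+1+1+1. No other pattern occurs in this range, so the set of observed cycle types is {3+3, 4+2, 2+2+1+1, 1+1+1+1+1+1}. The candidates containing elements of all these cycle types are S_4 (6T7) of order 24, (C_3 x C_3) : C_4 (6T10) of order 36, A_6 (6T15) of order 360; the others are excluded. The observed types are precisely the cycle types that occur in S_4 (6T7). Each of the other remaining candidates has further cycle types, and by the Chebotarev density theorem the matching factorization patterns would occur for a proportion of primes equal to their share of the group: (C_3 x C_3) : C_4 (6T10) additionally contains elements of type 3+1+1+1 (4 of its 36 elements, about 11% of primes); A_6 (6T15) additionally contains elements of type 5+1, 3+1+1+1 (184 of its 360 elements, about 51% of primes). None of the 79 primes tested shows any such pattern (for each of these groups the chance of that is below 10^-4), which rules them out. Hence G = S_4 (6T7), of order 24. The Galois group S_4 (6T7) has order 24, so the splitting field has degree 24 over Q.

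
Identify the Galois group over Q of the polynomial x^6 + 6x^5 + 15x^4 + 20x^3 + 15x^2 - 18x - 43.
The polynomial f is an irreducible sextic over Q, so G = Gal(f/Q) is one of the 16 transitive subgroups 6T1, ..., 6T16 of S_6. The discriminant of f is 746496000000 = 864000^2, a perfect square, so G is contained in A_6. The transitive groups of degree 6 contained in A_6 are: A_4 (6T4, order 12), S_4 (6T7, order 24), (C_3 x C_3) : C_4 (6T10, order 36), PSL(2,5) (6T12, order 60), A_6 (6T15, order 360). By Dedekind's theorem, for a prime p not dividing disc(f) the degrees of the irreducible factors of f mod p form the cycle type of an element of G. Factoring f modulo the 6 such primes p <= 23 (skipping 2, 3, 5, which divide the discriminant), each new pattern first appears at: mod 7: f = (x + 5)(x^5 + x^4 + 3x^3 + 5x^2 + 4x + 4), pattern 5+1; mod 23: f = (x + 3)(x + 12)(x + 17)(x^3 + 20x^2 + 4x + 15), pattern 3+1+1+1. No other pattern occurs in this range, so the set of observed cycle types is {5+1, 3+1+1+1}. Among the candidates above, the only group containing elements of all these cycle types is A_6 (6T15) — each of A_4 (6T4), S_4 (6T7), (C_3 x C_3) : C_4 (6T10), PSL(2,5) (6T12) lacks at least one of them. Hence G = A_6 (6T15), of order 360.

A_6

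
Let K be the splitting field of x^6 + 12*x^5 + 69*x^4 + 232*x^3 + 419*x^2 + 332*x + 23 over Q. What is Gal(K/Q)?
S_4

The polynomial f is an irreducible sextic over Q, so G = Gal(f/Q) is one of the 16 transitive subgroups 6T1, ..., 6T16 of S_6. The discriminant of f is 870211913777152, which is not a perfect square, so G is not contained in A_6. The transitive groups of degree 6 not contained in A_6 are: C_6 (6T1, order 6), S_3 (6T2, order 6), D_6 (6T3, order 12), C_3 x S_3 (6T5, order 18), A_4 x C_2 (6T6, order 24), S_4 (6T8, order 24), S_3 x S_3 (6T9, order 36), S_4 x C_2 (6T11, order 48), (S_3 x S_3) : C_2 (6T13, order 72), PGL(2,5) (6T14, order 120), S_6 (6T16, order 720). By Dedekind's theorem, for a prime p not dividing disc(f) the degrees of the irreducible factors of f mod p form the cycle type of an element of G. Factoring f modulo the 22 such primes p <= 89 (skipping 2, 37, which divide the discriminant), each new pattern first appears at: mod 3: f = (x^3 + x^2 + 2)(x^3 + 2x^2 + x + 1), pattern 3+3; mod 5: f = (x^2 + x + 1)(x^2 + 2x + 3)(x^2 + 4x + 1), pattern 2+2+2; mod 17: f = (x + 5)(x + 16)(x^4 + 8x^3 + 8x^2 + 2x + 9), pattern 4+1+1; mod 67: f = (x + 11)(x + 60)(x^2 + 4x + 2)(x^2 + 4x + 29), pattern 2+2+1+1. No other pattern occurs in this range, so the set of observed cycle types is {3+3, 2+2+2, 4+1+1, 2+2+1+1}. The candidates containing elements of all these cycle types are S_4 (6T8) of order 24, S_4 x C_2 (6T11) of order 48, PGL(2,5) (6T14) of order 120, S_6 (6T16) of order 720; the others are excluded. The observed types are precisely the cycle types that occur in S_4 (6T8) (apart from the identity). Each of the other remaining candidates has further cycle types, and by the Chebotarev density theorem the matching factorization patterns would occur for a proportion of primes equal to their share of the group: S_4 x C_2 (6T11) additionally contains elements of type 6, 4+2, 2+1+1+1+1 (17 of its 48 elements, about 35% of primes); PGL(2,5) (6T14) additionally contains elements of type 6, 5+1 (44 of its 120 elements, about 37% of primes); S_6 (6T16) additionally contains elements of type 6, 5+1, 4+2, 3+2+1, 3+1+1+1, 2+1+1+1+1 (529 of its 720 elements, about 73% of primes). None of the 22 primes tested shows any such pattern (for each of these groups the chance of that is below 10^-4), which rules them out. Hence G = S_4 (6T8), of order 24.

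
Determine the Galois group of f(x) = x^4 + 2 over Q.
The polynomial is an irreducible quartic over Q and its discriminant is 2048, which is not a perfect square, so the Galois group is not contained in A_4. The resolvent cubic y^3 - 8*y has exactly one rational root, so the Galois group is C_4 or D_4. The quartic remains irreducible over Q(sqrt(disc)), so the group is D_4.

D_4, the dihedral group of order 8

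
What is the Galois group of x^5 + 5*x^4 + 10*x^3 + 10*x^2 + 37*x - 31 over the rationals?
S_5 (order 120)

The polynomial f is an irreducible quintic over Q, so G = Gal(f/Q) is a transitive subgroup of S_5: one of C_5 (5T1, order 5), D_5 (5T2, order 10), F_20 (5T3, order 20), A_5 (5T4, order 60) or S_5 (5T5, order 120). The discriminant of f is 61018734592, which is not a perfect square, so G is not contained in A_5. The transitive groups of degree 5 not contained in A_5 are: F_20 (5T3, order 20), S_5 (5T5, order 120). By Dedekind's theorem, for a prime p not dividing disc(f) the degrees of the irreducible factors of f mod p form the cycle type of an element of G. Factoring f modulo the 5 such primes p <= 13 (skipping 2, which divides the discriminant), each new pattern first appears at: mod 3: f = (x^5 + 2x^4 + x^3 + x^2 + x + 2), pattern 5; mod 5: f = (x + 3)(x^4 + 2x^3 + 4x^2 + 3x + 3), pattern 4+1; mod 13: f = (x + 4)(x + 8)(x^3 + 6x^2 + 10x + 10), pattern 3+1+1. No other pattern occurs in this range, so the set of observed cycle types is {5, 4+1, 3+1+1}. Among the candidates above, the only group containing elements of all these cycle types is S_5 (5T5) — F_20 (5T3) lacks at least one of them. Hence G = S_5 (5T5), of order 120.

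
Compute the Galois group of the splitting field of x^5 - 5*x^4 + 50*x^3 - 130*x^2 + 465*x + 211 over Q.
A_5, the alternating group on 5 letters

The polynomial f is an irreducible quintic over Q, so G = Gal(f/Q) is a transitive subgroup of S_5: one of C_5 (5T1, order 5), D_5 (5T2, order 10), F_20 (5T3, order 20), A_5 (5T4, order 60) or S_5 (5T5, order 120). The discriminant of f is 673506304000000 = 25952000^2, a perfect square, so G is contained in A_5. The transitive groups of degree 5 contained in A_5 are: C_5 (5T1, order 5), D_5 (5T2, order 10), A_5 (5T4, order 60). By Dedekind's theorem, for a prime p not dividing disc(f) the degrees of the irreducible factors of f mod p form the cycle type of an element of G. Factoring f modulo the 2 such primes p <= 7 (skipping 2, 5, which divide the discriminant), each new pattern first appears at: mod 3: f = (x^5 + x^4 + 2x^3 + 2x^2 + 1), pattern 5; mod 7: f = (x + 4)(x + 5)(x^3 + 2x + 6), pattern 3+1+1. No other pattern occurs in this range, so the set of observed cycle types is {5, 3+1+1}. Among the candidates above, the only group containing elements of all these cycle types is A_5 (5T4) — each of C_5 (5T1), D_5 (5T2) lacks at least one of them. Hence G = A_5 (5T4), of order 60.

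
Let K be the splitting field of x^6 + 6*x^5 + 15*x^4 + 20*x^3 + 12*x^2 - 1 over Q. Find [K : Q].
24

The degree of the splitting field over Q equals the order of the Galois group, so first determine the group. The polynomial f is an irreducible sextic over Q, so G = Gal(f/Q) is one of the 16 transitive subgroups 6T1, ..., 6T16 of S_6. The discriminant of f is -419904, which is not a perfect square, so G is not contained in A_6. The transitive groups of degree 6 not contained in A_6 are: C_6 (6T1, order 6), S_3 (6T2, order 6), D_6 (6T3, order 12), C_3 x S_3 (6T5, order 18), A_4 x C_2 (6T6, order 24), S_4 (6T8, order 24), S_3 x S_3 (6T9, order 36), S_4 x C_2 (6T11, order 48), (S_3 x S_3) : C_2 (6T13, order 72), PGL(2,5) (6T14, order 120), S_6 (6T16, order 720). By Dedekind's theorem, for a prime p not dividing disc(f) the degrees of the irreducible factors of f mod p form the cycle type of an element of G. Factoring f modulo the 33 such primes p <= 149 (skipping 2, 3, which divide the discriminant), each new pattern first appears at: mod 5: f = (x^3 + 4x + 3)(x^3 + x^2 + x + 3), pattern 3+3; mod 7: f = (x^6 + 6x^5 + x^4 + 6x^3 + 5x^2 + 6), pattern 6; mod 17: f = (x + 9)(x + 10)(x^2 + 2x + 4)(x^2 + 2x + 11), pattern 2+2+1+1; mod 19: f = (x + 4)(x + 9)(x + 12)(x + 17)(x^2 + 2x + 17), pattern 2+1+1+1+1; mod 71: f = (x^2 + 2x + 17)(x^2 + 2x + 26)(x^2 + 2x + 31), pattern 2+2+2. No other pattern occurs in this range, so the set of observed cycle types is {3+3, 6, 2+2+1+1, 2+1+1+1+1, 2+2+2}. The candidates containing elements of all these cycle types are A_4 x C_2 (6T6) of order 24, S_4 x C_2 (6T11) of order 48, (S_3 x S_3) : C_2 (6T13) of order 72, S_6 (6T16) of order 720; the others are excluded. The observed types are precisely the cycle types that occur in A_4 x C_2 (6T6) (apart from the identity). Each of the other remaining candidates has further cycle types, and by the Chebotarev density theorem the matching factorization patterns would occur for a proportion of primes equal to their share of the group: S_4 x C_2 (6T11) additionally contains elements of type 4+2, 4+1+1 (12 of its 48 elements, about 25% of primes); (S_3 x S_3) : C_2 (6T13) additionally contains elements of type 4+2, 3+2+1, 3+1+1+1 (34 of its 72 elements, about 47% of primes); S_6 (6T16) additionally contains elements of type 5+1, 4+2, 4+1+1, 3+2+1, 3+1+1+1 (484 of its 720 elements, about 67% of primes). None of the 33 primes tested shows any such pattern (for each of these groups the chance of that is below 10^-4), which rules them out. Hence G = A_4 x C_2 (6T6), of order 24. The Galois group A_4 x C_2 (6T6) has order 24, so the splitting field has degree 24 over Q.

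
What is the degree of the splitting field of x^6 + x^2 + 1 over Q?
48

The degree of the splitting field over Q equals the order of the Galois group, so first determine the group. The polynomial f is an irreducible sextic over Q, so G = Gal(f/Q) is one of the 16 transitive subgroups 6T1, ..., 6T16 of S_6. The discriminant of f is -61504, which is not a perfect square, so G is not contained in A_6. The transitive groups of degree 6 not contained in A_6 are: C_6 (6T1, order 6), S_3 (6T2, order 6), D_6 (6T3, order 12), C_3 x S_3 (6T5, order 18), A_4 x C_2 (6T6, order 24), S_4 (6T8, order 24), S_3 x S_3 (6T9, order 36), S_4 x C_2 (6T11, order 48), (S_3 x S_3) : C_2 (6T13, order 72), PGL(2,5) (6T14, order 120), S_6 (6T16, order 720). By Dedekind's theorem, for a prime p not dividing disc(f) the degrees of the irreducible factors of f mod p form the cycle type of an element of G. Factoring f modulo the 17 such primes p <= 67 (skipping 2, 31, which divide the discriminant), each new pattern first appears at: mod 3: f = (x + 1)(x + 2)(x^4 + x^2 + 2), pattern 4+1+1; mod 5: f = (x^3 + 2x^2 + 2x + 2)(x^3 + 3x^2 + 2x + 3), pattern 3+3; mod 7: f = (x^6 + x^2 + 1), pattern 6; mod 11: f = (x^2 + 9)(x^2 + x + 7)(x^2 + 10x + 7), pattern 2+2+2; mod 13: f = (x^2 + 6)(x^4 + 7x^2 + 11), pattern 4+2; mod 37: f = (x + 5)(x + 32)(x^2 + 9x + 16)(x^2 + 28x + 16), pattern 2+2+1+1; mod 47: f = (x + 5)(x + 9)(x + 38)(x + 42)(x^2 + 12), pattern 2+1+1+1+1. No other pattern occurs in this range, so the set of observed cycle types is {4+1+1, 3+3, 6, 2+2+2, 4+2, 2+2+1+1, 2+1+1+1+1}. The candidates containing elements of all these cycle types are S_4 x C_2 (6T11) of order 48, S_6 (6T16) of order 720; the others are excluded. The observed types are precisely the cycle types that occur in S_4 x C_2 (6T11) (apart from the identity). Each of the other remaining candidates has further cycle types, and by the Chebotarev density theorem the matching factorization patterns would occur for a proportion of primes equal to their share of the group: S_6 (6T16) additionally contains elements of type 5+1, 3+2+1, 3+1+1+1 (304 of its 720 elements, about 42% of primes). None of the 17 primes tested shows any such pattern (for each of these groups the chance of that is below 10^-4), which rules them out. Hence G = S_4 x C_2 (6T11), of order 48. The Galois group S_4 x C_2 (6T11) has order 48, so the splitting field has degree 48 over Q.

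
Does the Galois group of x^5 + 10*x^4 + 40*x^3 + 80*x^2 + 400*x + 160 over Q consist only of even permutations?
Yes

The polynomial is irreducible of degree 5 over Q. Its discriminant is 1073741824000000 = 32768000^2, a perfect square. A Galois group lies in the alternating group exactly when the discriminant is a square in Q, so the Galois group (A_5) is contained in A_5.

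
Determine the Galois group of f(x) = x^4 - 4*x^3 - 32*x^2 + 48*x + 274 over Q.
D_4 (order 8)

The polynomial is an irreducible quartic over Q and its discriminant is -384787456, which is not a perfect square, so the Galois group is not contained in A_4. The resolvent cubic y^3 + 32*y^2 - 1288*y - 41760 has exactly one rational root, so the Galois group is C_4 or D_4. The quartic remains irreducible over Q(sqrt(disc)), so the group is D_4.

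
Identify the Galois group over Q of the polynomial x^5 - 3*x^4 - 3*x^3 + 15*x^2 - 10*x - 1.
The polynomial f is an irreducible quintic over Q, so G = Gal(f/Q) is a transitive subgroup of S_5: one of C_5 (5T1, order 5), D_5 (5T2, order 10), F_20 (5T3, order 20), A_5 (5T4, order 60) or S_5 (5T5, order 120). The discriminant of f is 14641 = 121^2, a perfect square, so G is contained in A_5. The transitive groups of degree 5 contained in A_5 are: C_5 (5T1, order 5), D_5 (5T2, order 10), A_5 (5T4, order 60). By Dedekind's theorem, for a prime p not dividing disc(f) the degrees of the irreducible factors of f mod p form the cycle type of an element of G. Factoring f modulo the 14 such primes p <= 47 (skipping 11, which divides the discriminant), each new pattern first appears at: mod 2: f = (x^5 + x^4 + x^3 + x^2 + 1), pattern 5; mod 23: f = (x + 1)(x + 2)(x + 8)(x + 12)(x + 20), pattern 1+1+1+1+1. No other pattern occurs in this range, so the set of observed cycle types is {5, 1+1+1+1+1}. The candidates containing elements of all these cycle types are C_5 (5T1) of order 5, D_5 (5T2) of order 10, A_5 (5T4) of order 60; the others are excluded. The observed types are precisely the cycle types that occur in C_5 (5T1). Each of the other remaining candidates has further cycle types, and by the Chebotarev density theorem the matching factorization patterns would occur for a proportion of primes equal to their share of the group: D_5 (5T2) additionally contains elements of type 2+2+1 (5 of its 10 elements, about 50% of primes); A_5 (5T4) additionally contains elements of type 3+1+1, 2+2+1 (35 of its 60 elements, about 58% of primes). None of the 14 primes tested shows any such pattern (for each of these groups the chance of that is below 10^-4), which rules them out. Hence G = C_5 (5T1), of order 5.

C_5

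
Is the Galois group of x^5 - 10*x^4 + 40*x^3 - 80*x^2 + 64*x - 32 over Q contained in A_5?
The polynomial is irreducible of degree 5 over Q. Its discriminant is 3008364544, which is not a perfect square. A Galois group lies in the alternating group exactly when the discriminant is a square in Q, so the Galois group (S_5) is not contained in A_5.

No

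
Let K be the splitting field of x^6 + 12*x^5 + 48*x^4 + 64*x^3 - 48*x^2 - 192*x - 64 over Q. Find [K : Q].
24

The degree of the splitting field over Q equals the order of the Galois group, so first determine the group. The polynomial f is an irreducible sextic over Q, so G = Gal(f/Q) is one of the 16 transitive subgroups 6T1, ..., 6T16 of S_6. The discriminant of f is -450868486864896, which is not a perfect square, so G is not contained in A_6. The transitive groups of degree 6 not contained in A_6 are: C_6 (6T1, order 6), S_3 (6T2, order 6), D_6 (6T3, order 12), C_3 x S_3 (6T5, order 18), A_4 x C_2 (6T6, order 24), S_4 (6T8, order 24), S_3 x S_3 (6T9, order 36), S_4 x C_2 (6T11, order 48), (S_3 x S_3) : C_2 (6T13, order 72), PGL(2,5) (6T14, order 120), S_6 (6T16, order 720). By Dedekind's theorem, for a prime p not dividing disc(f) the degrees of the irreducible factors of f mod p form the cycle type of an element of G. Factoring f modulo the 33 such primes p <= 149 (skipping 2, 3, which divide the discriminant), each new pattern first appears at: mod 5: f = (x^3 + 3x^2 + x + 2)(x^3 + 4x^2 + 3), pattern 3+3; mod 7: f = (x^6 + 5x^5 + 6x^4 + x^3 + x^2 + 4x + 6), pattern 6; mod 17: f = (x + 6)(x + 15)(x^2 + 4x + 1)(x^2 + 4x + 11), pattern 2+2+1+1; mod 19: f = (x + 7)(x + 9)(x + 14)(x + 16)(x^2 + 4x + 9), pattern 2+1+1+1+1; mod 71: f = (x^2 + 4x + 7)(x^2 + 4x + 22)(x^2 + 4x + 42), pattern 2+2+2. No other pattern occurs in this range, so the set of observed cycle types is {3+3, 6, 2+2+1+1, 2+1+1+1+1, 2+2+2}. The candidates containing elements of all these cycle types are A_4 x C_2 (6T6) of order 24, S_4 x C_2 (6T11) of order 48, (S_3 x S_3) : C_2 (6T13) of order 72, S_6 (6T16) of order 720; the others are excluded. The observed types are precisely the cycle types that occur in A_4 x C_2 (6T6) (apart from the identity). Each of the other remaining candidates has further cycle types, and by the Chebotarev density theorem the matching factorization patterns would occur for a proportion of primes equal to their share of the group: S_4 x C_2 (6T11) additionally contains elements of type 4+2, 4+1+1 (12 of its 48 elements, about 25% of primes); (S_3 x S_3) : C_2 (6T13) additionally contains elements of type 4+2, 3+2+1, 3+1+1+1 (34 of its 72 elements, about 47% of primes); S_6 (6T16) additionally contains elements of type 5+1, 4+2, 4+1+1, 3+2+1, 3+1+1+1 (484 of its 720 elements, about 67% of primes). None of the 33 primes tested shows any such pattern (for each of these groups the chance of that is below 10^-4), which rules them out. Hence G = A_4 x C_2 (6T6), of order 24. The Galois group A_4 x C_2 (6T6) has order 24, so the splitting field has degree 24 over Q.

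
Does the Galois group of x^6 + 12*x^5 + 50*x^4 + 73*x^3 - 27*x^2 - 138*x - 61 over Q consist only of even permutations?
The polynomial is irreducible of degree 6 over Q. Its discriminant is 30991489 = 5567^2, a perfect square. A Galois group lies in the alternating group exactly when the discriminant is a square in Q, so the Galois group (PSL(2,5)) is contained in A_6.

Yes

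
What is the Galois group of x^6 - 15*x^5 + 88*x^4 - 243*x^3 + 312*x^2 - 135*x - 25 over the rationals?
The polynomial f is an irreducible sextic over Q, so G = Gal(f/Q) is one of the 16 transitive subgroups 6T1, ..., 6T16 of S_6. The discriminant of f is 54786284800, which is not a perfect square, so G is not contained in A_6. The transitive groups of degree 6 not contained in A_6 are: C_6 (6T1, order 6), S_3 (6T2, order 6), D_6 (6T3, order 12), C_3 x S_3 (6T5, order 18), A_4 x C_2 (6T6, order 24), S_4 (6T8, order 24), S_3 x S_3 (6T9, order 36), S_4 x C_2 (6T11, order 48), (S_3 x S_3) : C_2 (6T13, order 72), PGL(2,5) (6T14, order 120), S_6 (6T16, order 720). By Dedekind's theorem, for a prime p not dividing disc(f) the degrees of the irreducible factors of f mod p form the cycle type of an element of G. Factoring f modulo the 22 such primes p <= 101 (skipping 2, 5, 13, 37, which divide the discriminant), each new pattern first appears at: mod 3: f = (x^3 + x^2 + x + 2)(x^3 + 2x^2 + x + 1), pattern 3+3; mod 17: f = (x + 2)(x + 16)(x^4 + x^3 + 4x^2 + 10x + 4), pattern 4+1+1; mod 31: f = (x^2 + 3x + 28)(x^2 + 19x + 24)(x^2 + 25x + 18), pattern 2+2+2; mod 67: f = (x + 14)(x + 23)(x^2 + 31x + 22)(x^2 + 51x + 20), pattern 2+2+1+1. No other pattern occurs in this range, so the set of observed cycle types is {3+3, 4+1+1, 2+2+2, 2+2+1+1}. The candidates containing elements of all these cycle types are S_4 (6T8) of order 24, S_4 x C_2 (6T11) of order 48, PGL(2,5) (6T14) of order 120, S_6 (6T16) of order 720; the others are excluded. The observed types are precisely the cycle types that occur in S_4 (6T8) (apart from the identity). Each of the other remaining candidates has further cycle types, and by the Chebotarev density theorem the matching factorization patterns would occur for a proportion of primes equal to their share of the group: S_4 x C_2 (6T11) additionally contains elements of type 6, 4+2, 2+1+1+1+1 (17 of its 48 elements, about 35% of primes); PGL(2,5) (6T14) additionally contains elements of type 6, 5+1 (44 of its 120 elements, about 37% of primes); S_6 (6T16) additionally contains elements of type 6, 5+1, 4+2, 3+2+1, 3+1+1+1, 2+1+1+1+1 (529 of its 720 elements, about 73% of primes). None of the 22 primes tested shows any such pattern (for each of these groups the chance of that is below 10^-4), which rules them out. Hence G = S_4 (6T8), of order 24.

S_4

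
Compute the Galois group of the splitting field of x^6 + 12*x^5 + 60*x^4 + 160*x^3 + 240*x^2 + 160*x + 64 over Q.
S_6, the symmetric group on 6 letters

The polynomial f is an irreducible sextic over Q, so G = Gal(f/Q) is one of the 16 transitive subgroups 6T1, ..., 6T16 of S_6. The discriminant of f is -46741055340544, which is not a perfect square, so G is not contained in A_6. The transitive groups of degree 6 not contained in A_6 are: C_6 (6T1, order 6), S_3 (6T2, order 6), D_6 (6T3, order 12), C_3 x S_3 (6T5, order 18), A_4 x C_2 (6T6, order 24), S_4 (6T8, order 24), S_3 x S_3 (6T9, order 36), S_4 x C_2 (6T11, order 48), (S_3 x S_3) : C_2 (6T13, order 72), PGL(2,5) (6T14, order 120), S_6 (6T16, order 720). By Dedekind's theorem, for a prime p not dividing disc(f) the degrees of the irreducible factors of f mod p form the cycle type of an element of G. Factoring f modulo the 3 such primes p <= 7 (skipping 2, which divides the discriminant), each new pattern first appears at: mod 3: f = (x + 1)(x^2 + 1)(x^3 + 2x^2 + 1), pattern 3+2+1; mod 5: f = (x^3 + 3x + 2)(x^3 + 2x^2 + 2x + 2), pattern 3+3; mod 7: f = (x + 5)(x^5 + 4x^3 + 2x + 3), pattern 5+1. No other pattern occurs in this range, so the set of observed cycle types is {3+2+1, 3+3, 5+1}. Among the candidates above, the only group containing elements of all these cycle types is S_6 (6T16); every other candidate lacks at least one of them. Hence G = S_6 (6T16), of order 720.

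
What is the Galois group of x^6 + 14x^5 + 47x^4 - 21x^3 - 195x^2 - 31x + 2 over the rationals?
The polynomial f is an irreducible sextic over Q, so G = Gal(f/Q) is one of the 16 transitive subgroups 6T1, ..., 6T16 of S_6. The discriminant of f is 8413926734596681 = 91727459^2, a perfect square, so G is contained in A_6. The transitive groups of degree 6 contained in A_6 are: A_4 (6T4, order 12), S_4 (6T7, order 24), (C_3 x C_3) : C_4 (6T10, order 36), PSL(2,5) (6T12, order 60), A_6 (6T15, order 360). By Dedekind's theorem, for a prime p not dividing disc(f) the degrees of the irreducible factors of f mod p form the cycle type of an element of G. Factoring f modulo the 21 such primes p <= 79 (skipping 19, which divides the discriminant), each new pattern first appears at: mod 2: f = (x)(x^5 + x^3 + x^2 + x + 1), pattern 5+1; mod 7: f = (x^3 + 3x^2 + 4x + 1)(x^3 + 4x^2 + 3x + 2), pattern 3+3; mod 61: f = (x + 39)(x + 60)(x^2 + 45x + 29)(x^2 + 53x + 48), pattern 2+2+1+1. No other pattern occurs in this range, so the set of observed cycle types is {5+1, 3+3, 2+2+1+1}. The candidates containing elements of all these cycle types are PSL(2,5) (6T12) of order 60, A_6 (6T15) of order 360; the others are excluded. The observed types are precisely the cycle types that occur in PSL(2,5) (6T12) (apart from the identity). Each of the other remaining candidates has further cycle types, and by the Chebotarev density theorem the matching factorization patterns would occur for a proportion of primes equal to their share of the group: A_6 (6T15) additionally contains elements of type 4+2, 3+1+1+1 (130 of its 360 elements, about 36% of primes). None of the 21 primes tested shows any such pattern (for each of these groups the chance of that is below 10^-4), which rules them out. Hence G = PSL(2,5) (6T12), of order 60.

PSL(2,5) (also written A5(6))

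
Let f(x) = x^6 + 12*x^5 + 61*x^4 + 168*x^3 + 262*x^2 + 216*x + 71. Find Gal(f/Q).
A_4 (also written A4)

The polynomial f is an irreducible sextic over Q, so G = Gal(f/Q) is one of the 16 transitive subgroups 6T1, ..., 6T16 of S_6. The discriminant of f is 153664 = 392^2, a perfect square, so G is contained in A_6. The transitive groups of degree 6 contained in A_6 are: A_4 (6T4, order 12), S_4 (6T7, order 24), (C_3 x C_3) : C_4 (6T10, order 36), PSL(2,5) (6T12, order 60), A_6 (6T15, order 360). By Dedekind's theorem, for a prime p not dividing disc(f) the degrees of the irreducible factors of f mod p form the cycle type of an element of G. Factoring f modulo the 33 such primes p <= 149 (skipping 2, 7, which divide the discriminant), each new pattern first appears at: mod 3: f = (x^3 + 2x + 1)(x^3 + 2x + 2), pattern 3+3; mod 13: f = (x + 8)(x + 9)(x^2 + 4x + 9)(x^2 + 4x + 10), pattern 2+2+1+1. No other pattern occurs in this range, so the set of observed cycle types is {3+3, 2+2+1+1}. The candidates containing elements of all these cycle types are A_4 (6T4) of order 12, S_4 (6T7) of order 24, (C_3 x C_3) : C_4 (6T10) of order 36, PSL(2,5) (6T12) of order 60, A_6 (6T15) of order 360; the others are excluded. The observed types are precisely the cycle types that occur in A_4 (6T4) (apart from the identity). Each of the other remaining candidates has further cycle types, and by the Chebotarev density theorem the matching factorization patterns would occur for a proportion of primes equal to their share of the group: S_4 (6T7) additionally contains elements of type 4+2 (6 of its 24 elements, about 25% of primes); (C_3 x C_3) : C_4 (6T10) additionally contains elements of type 4+2, 3+1+1+1 (22 of its 36 elements, about 61% of primes); PSL(2,5) (6T12) additionally contains elements of type 5+1 (24 of its 60 elements, about 40% of primes); A_6 (6T15) additionally contains elements of type 5+1, 4+2, 3+1+1+1 (274 of its 360 elements, about 76% of primes). None of the 33 primes tested shows any such pattern (for each of these groups the chance of that is below 10^-4), which rules them out. Hence G = A_4 (6T4), of order 12.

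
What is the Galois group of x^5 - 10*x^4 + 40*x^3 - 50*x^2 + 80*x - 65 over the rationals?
The polynomial f is an irreducible quintic over Q, so G = Gal(f/Q) is a transitive subgroup of S_5: one of C_5 (5T1, order 5), D_5 (5T2, order 10), F_20 (5T3, order 20), A_5 (5T4, order 60) or S_5 (5T5, order 120). The discriminant of f is 1085663503125, which is not a perfect square, so G is not contained in A_5. The transitive groups of degree 5 not contained in A_5 are: F_20 (5T3, order 20), S_5 (5T5, order 120). By Dedekind's theorem, for a prime p not dividing disc(f) the degrees of the irreducible factors of f mod p form the cycle type of an element of G. Factoring f modulo the 18 such primes p <= 73 (skipping 3, 5, 19, which divide the discriminant), each new pattern first appears at: mod 2: f = (x + 1)(x^4 + x^3 + x^2 + x + 1), pattern 4+1; mod 11: f = (x^5 + x^4 + 7x^3 + 5x^2 + 3x + 1), pattern 5; mod 29: f = (x + 27)(x^2 + 10x + 17)(x^2 + 11x + 13), pattern 2+2+1; mod 41: f = (x + 1)(x + 8)(x + 17)(x + 22)(x + 24), pattern 1+1+1+1+1. No other pattern occurs in this range, so the set of observed cycle types is {4+1, 5, 2+2+1, 1+1+1+1+1}. The candidates containing elements of all these cycle types are F_20 (5T3) of order 20, S_5 (5T5) of order 120; the others are excluded. The observed types are precisely the cycle types that occur in F_20 (5T3). Each of the other remaining candidates has further cycle types, and by the Chebotarev density theorem the matching factorization patterns would occur for a proportion of primes equal to their share of the group: S_5 (5T5) additionally contains elements of type 3+2, 3+1+1, 2+1+1+1 (50 of its 120 elements, about 42% of primes). None of the 18 primes tested shows any such pattern (for each of these groups the chance of that is below 10^-4), which rules them out. Hence G = F_20 (5T3), of order 20.

F_20 (order 20)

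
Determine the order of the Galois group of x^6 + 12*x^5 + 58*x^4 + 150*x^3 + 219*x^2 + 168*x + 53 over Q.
24

The degree of the splitting field over Q equals the order of the Galois group, so first determine the group. The polynomial f is an irreducible sextic over Q, so G = Gal(f/Q) is one of the 16 transitive subgroups 6T1, ..., 6T16 of S_6. The discriminant of f is 95101504 = 9752^2, a perfect square, so G is contained in A_6. The transitive groups of degree 6 contained in A_6 are: A_4 (6T4, order 12), S_4 (6T7, order 24), (C_3 x C_3) : C_4 (6T10, order 36), PSL(2,5) (6T12, order 60), A_6 (6T15, order 360). By Dedekind's theorem, for a prime p not dividing disc(f) the degrees of the irreducible factors of f mod p form the cycle type of an element of G. Factoring f modulo the 79 such primes p <= 421 (skipping 2, 23, 53, which divide the discriminant), each new pattern first appears at: mod 3: f = (x^3 + x^2 + x + 2)(x^3 + 2x^2 + x + 1), pattern 3+3; mod 5: f = (x^2 + 3x + 4)(x^4 + 4x^3 + 2x^2 + 3x + 2), pattern 4+2; mod 19: f = (x + 3)(x + 13)(x^2 + 7x + 5)(x^2 + 8x + 3), pattern 2+2+1+1; mod 223: f = (x + 19)(x + 51)(x + 72)(x + 143)(x + 186)(x + 210), pattern 1+1+1+1+1+1. No other pattern occurs in this range, so the set of observed cycle types is {3+3, 4+2, 2+2+1+1, 1+1+1+1+1+1}. The candidates containing elements of all these cycle types are S_4 (6T7) of order 24, (C_3 x C_3) : C_4 (6T10) of order 36, A_6 (6T15) of order 360; the others are excluded. The observed types are precisely the cycle types that occur in S_4 (6T7). Each of the other remaining candidates has further cycle types, and by the Chebotarev density theorem the matching factorization patterns would occur for a proportion of primes equal to their share of the group: (C_3 x C_3) : C_4 (6T10) additionally contains elements of type 3+1+1+1 (4 of its 36 elements, about 11% of primes); A_6 (6T15) additionally contains elements of type 5+1, 3+1+1+1 (184 of its 360 elements, about 51% of primes). None of the 79 primes tested shows any such pattern (for each of these groups the chance of that is below 10^-4), which rules them out. Hence G = S_4 (6T7), of order 24. The Galois group S_4 (6T7) has order 24, so the splitting field has degree 24 over Q.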